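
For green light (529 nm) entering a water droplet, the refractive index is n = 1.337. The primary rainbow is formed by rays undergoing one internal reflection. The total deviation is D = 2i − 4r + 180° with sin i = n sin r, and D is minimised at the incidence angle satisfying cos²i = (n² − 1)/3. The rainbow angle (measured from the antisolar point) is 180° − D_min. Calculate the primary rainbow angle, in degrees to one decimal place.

41.5°

cos²i = (1.78757 − 1)/3 = 0.26252; i = arccos(0.51237) = 59.178°.
sin r = sin 59.178°/1.337 = 0.64231; r = 39.964°.
D_min = 2·59.178° − 4·39.964° + 180° = 138.500°.
Rainbow angle = 180° − D_min = 41.500°.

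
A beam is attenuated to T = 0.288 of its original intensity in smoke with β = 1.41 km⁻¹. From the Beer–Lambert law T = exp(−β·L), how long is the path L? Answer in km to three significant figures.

Beer–Lambert: T = exp(−βL) ⇒ L = −ln(T)/β = −ln(0.288)/1.41 = 1.2448/1.41 = 0.8828 km.

0.883 km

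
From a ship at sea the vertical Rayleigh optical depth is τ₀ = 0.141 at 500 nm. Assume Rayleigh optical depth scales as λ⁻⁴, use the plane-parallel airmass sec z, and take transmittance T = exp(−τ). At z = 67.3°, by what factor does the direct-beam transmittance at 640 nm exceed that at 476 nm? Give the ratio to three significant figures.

1.36

Airmass: sec 67.3° = 2.5913.
τ(640 nm) = 0.141 × (500/640)⁴ × 2.5913 = 0.141 × 0.3725 × 2.5913 = 0.1361.
τ(476 nm) = 0.141 × (500/476)⁴ × 2.5913 = 0.141 × 1.2175 × 2.5913 = 0.4448.
T(640)/T(476) = exp(τ_B − τ_A) = exp(0.3087) = 1.3617.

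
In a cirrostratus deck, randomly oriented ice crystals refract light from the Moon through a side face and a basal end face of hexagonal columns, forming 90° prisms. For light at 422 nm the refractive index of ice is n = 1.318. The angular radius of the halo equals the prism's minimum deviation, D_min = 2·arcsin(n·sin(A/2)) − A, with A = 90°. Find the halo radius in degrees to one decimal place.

n·sin(A/2) = 1.318 × sin 45° = 1.318 × 0.7071 = 0.9320.
D_min = 2·arcsin(0.9320) − 90° = 2 × 68.743° − 90° = 47.487°.

47.5°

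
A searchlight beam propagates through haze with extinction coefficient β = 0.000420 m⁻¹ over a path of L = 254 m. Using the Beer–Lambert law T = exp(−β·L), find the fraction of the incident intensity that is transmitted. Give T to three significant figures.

0.899

τ = β·L = 0.000420 × 254 = 0.1067.
T = exp(−0.1067) = 0.8988.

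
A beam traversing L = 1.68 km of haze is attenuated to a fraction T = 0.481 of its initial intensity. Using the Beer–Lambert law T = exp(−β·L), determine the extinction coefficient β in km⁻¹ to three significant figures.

0.436 km⁻¹

Beer–Lambert: T = exp(−βL) ⇒ β = −ln(T)/L = −ln(0.481)/1.68 = 0.7319/1.68 = 0.4356 km⁻¹.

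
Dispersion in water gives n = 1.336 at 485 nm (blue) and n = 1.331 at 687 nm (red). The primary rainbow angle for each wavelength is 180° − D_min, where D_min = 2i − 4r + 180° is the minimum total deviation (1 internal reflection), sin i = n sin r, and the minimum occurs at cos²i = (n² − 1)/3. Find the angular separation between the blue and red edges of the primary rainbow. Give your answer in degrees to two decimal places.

0.73°

At 485 nm (n = 1.336): cos²i = 0.26163 → i = 59.236°, r = 40.029°, D_min = 138.356°, rainbow angle = 41.644°.
At 687 nm (n = 1.331): cos²i = 0.25719 → i = 59.527°, r = 40.356°, D_min = 137.630°, rainbow angle = 42.370°.
Angular width = |41.644° − 42.370°| = 0.726°.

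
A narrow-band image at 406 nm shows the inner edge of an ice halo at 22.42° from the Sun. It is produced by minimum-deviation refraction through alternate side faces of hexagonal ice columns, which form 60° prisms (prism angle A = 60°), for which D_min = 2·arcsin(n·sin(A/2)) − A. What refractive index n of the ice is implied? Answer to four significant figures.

Rearranging: n = sin((D_min + A)/2) / sin(A/2).
(D_min + A)/2 = (22.42° + 60°)/2 = 41.210°.
n = sin 41.210° / sin 30° = 0.6588 / 0.5000 = 1.3176.

1.318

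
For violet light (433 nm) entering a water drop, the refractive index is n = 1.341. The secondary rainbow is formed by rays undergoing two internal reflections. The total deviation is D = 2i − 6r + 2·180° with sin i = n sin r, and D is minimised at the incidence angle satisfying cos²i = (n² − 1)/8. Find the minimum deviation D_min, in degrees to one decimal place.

233.0°

cos²i = (1.79828 − 1)/8 = 0.09979; i = arccos(0.31589) = 71.586°.
sin r = sin 71.586°/1.341 = 0.70753; r = 45.034°.
D_min = 2·71.586° − 6·45.034° + 360° = 232.966°.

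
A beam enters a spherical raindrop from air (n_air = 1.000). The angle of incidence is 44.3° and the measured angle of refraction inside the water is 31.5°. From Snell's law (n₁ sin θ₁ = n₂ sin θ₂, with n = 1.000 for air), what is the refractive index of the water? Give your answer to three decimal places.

n = sin θ_i / sin θ_r = sin 44.3° / sin 31.5° = 0.6984 / 0.5225 = 1.3367.

1.337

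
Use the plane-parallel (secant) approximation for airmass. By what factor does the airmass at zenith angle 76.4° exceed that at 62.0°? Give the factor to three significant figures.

2.00

X(76.4°)/X(62.0°) = sec 76.4° / sec 62.0° = cos 62.0° / cos 76.4° = 0.4695/0.2351 = 1.9965.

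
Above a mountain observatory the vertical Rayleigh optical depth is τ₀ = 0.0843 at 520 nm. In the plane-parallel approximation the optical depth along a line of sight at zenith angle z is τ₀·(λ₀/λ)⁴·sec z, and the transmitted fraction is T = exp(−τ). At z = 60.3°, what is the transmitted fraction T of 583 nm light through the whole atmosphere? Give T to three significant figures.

0.898

sec 60.3° = 2.0183.
τ = 0.0843 × (520/583)⁴ × 2.0183 = 0.0843 × 0.6329 × 2.0183 = 0.1077.
T = exp(−0.1077) = 0.8979.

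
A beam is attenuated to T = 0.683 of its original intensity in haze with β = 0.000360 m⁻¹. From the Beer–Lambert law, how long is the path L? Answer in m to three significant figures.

1060 m

Beer–Lambert: T = exp(−βL) ⇒ L = −ln(T)/β = −ln(0.683)/0.000360 = 0.3813/0.000360 = 1059 m.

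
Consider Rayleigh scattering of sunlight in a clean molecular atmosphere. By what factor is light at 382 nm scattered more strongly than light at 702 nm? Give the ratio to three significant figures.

Rayleigh scattering ∝ λ⁻⁴, so the ratio of coefficients is the inverse fourth power of the wavelength ratio.
σ(382)/σ(702) = (702/382)⁴ = (1.8377)⁴ = 11.4.

11.4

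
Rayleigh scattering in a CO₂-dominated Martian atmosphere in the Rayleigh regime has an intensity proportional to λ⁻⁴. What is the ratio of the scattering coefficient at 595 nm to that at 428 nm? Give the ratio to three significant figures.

0.268

Rayleigh scattering ∝ λ⁻⁴, so the ratio of coefficients is the inverse fourth power of the wavelength ratio.
σ(595)/σ(428) = (428/595)⁴ = (0.7193)⁴ = 0.2677.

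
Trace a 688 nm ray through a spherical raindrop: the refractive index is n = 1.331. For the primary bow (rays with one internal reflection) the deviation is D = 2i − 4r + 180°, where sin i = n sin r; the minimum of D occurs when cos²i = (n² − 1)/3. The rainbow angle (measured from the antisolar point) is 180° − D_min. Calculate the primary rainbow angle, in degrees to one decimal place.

42.4°

cos²i = (1.77156 − 1)/3 = 0.25719; i = arccos(0.50714) = 59.527°.
sin r = sin 59.527°/1.331 = 0.64753; r = 40.356°.
D_min = 2·59.527° − 4·40.356° + 180° = 137.630°.
Rainbow angle = 180° − D_min = 42.370°.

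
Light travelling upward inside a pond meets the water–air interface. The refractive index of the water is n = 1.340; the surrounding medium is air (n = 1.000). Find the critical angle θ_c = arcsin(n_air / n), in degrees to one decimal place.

sin θ_c = n_air / n = 1.000 / 1.340 = 0.7463.
θ_c = arcsin(0.7463) = 48.27°.

48.3°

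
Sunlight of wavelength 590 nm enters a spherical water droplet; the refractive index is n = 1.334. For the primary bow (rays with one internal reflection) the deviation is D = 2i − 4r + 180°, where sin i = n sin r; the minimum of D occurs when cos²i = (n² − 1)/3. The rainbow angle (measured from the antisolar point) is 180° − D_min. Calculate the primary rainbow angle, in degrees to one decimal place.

41.9°

cos²i = (1.77956 − 1)/3 = 0.25985; i = arccos(0.50976) = 59.352°.
sin r = sin 59.352°/1.334 = 0.64492; r = 40.159°.
D_min = 2·59.352° − 4·40.159° + 180° = 138.067°.
Rainbow angle = 180° − D_min = 41.933°.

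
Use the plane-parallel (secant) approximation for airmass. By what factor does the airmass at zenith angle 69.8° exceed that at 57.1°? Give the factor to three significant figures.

X(69.8°)/X(57.1°) = sec 69.8° / sec 57.1° = cos 57.1° / cos 69.8° = 0.5432/0.3453 = 1.5731.

1.57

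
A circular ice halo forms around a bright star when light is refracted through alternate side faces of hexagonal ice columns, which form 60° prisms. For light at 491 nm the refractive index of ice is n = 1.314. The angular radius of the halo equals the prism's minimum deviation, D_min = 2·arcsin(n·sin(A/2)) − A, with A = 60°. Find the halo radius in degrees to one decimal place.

22.1°

n·sin(A/2) = 1.314 × sin 30° = 1.314 × 0.5000 = 0.6570.
D_min = 2·arcsin(0.6570) − 60° = 2 × 41.071° − 60° = 22.143°.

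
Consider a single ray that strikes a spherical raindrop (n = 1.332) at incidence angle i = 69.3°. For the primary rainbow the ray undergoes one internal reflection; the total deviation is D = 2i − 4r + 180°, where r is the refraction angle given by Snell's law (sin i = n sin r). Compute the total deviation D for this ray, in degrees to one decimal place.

sin r = sin 69.3° / 1.332 = 0.9354/1.332 = 0.7023; r = 44.61°.
D = 2·69.3° − 4·44.61° + 180° = 138.60° − 178.44° + 180° = 140.16°.

140.2°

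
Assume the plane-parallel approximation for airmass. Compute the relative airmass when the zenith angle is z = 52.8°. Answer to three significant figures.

1.65

X = sec z = 1/cos 52.8° = 1/0.6046 = 1.6540.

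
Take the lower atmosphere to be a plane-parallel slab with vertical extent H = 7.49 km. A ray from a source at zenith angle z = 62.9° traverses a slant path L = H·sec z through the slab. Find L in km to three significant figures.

16.4 km

sec z = 1/cos 62.9° = 2.1952.
L = 7.49 × 2.1952 = 16.442 km.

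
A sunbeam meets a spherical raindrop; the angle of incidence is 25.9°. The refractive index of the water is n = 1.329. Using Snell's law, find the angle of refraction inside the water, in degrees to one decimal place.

Snell: sin θ_r = sin θ_i / n = sin 25.9° / 1.329 = 0.4368 / 1.329 = 0.3287.
θ_r = arcsin(0.3287) = 19.19°.

19.2°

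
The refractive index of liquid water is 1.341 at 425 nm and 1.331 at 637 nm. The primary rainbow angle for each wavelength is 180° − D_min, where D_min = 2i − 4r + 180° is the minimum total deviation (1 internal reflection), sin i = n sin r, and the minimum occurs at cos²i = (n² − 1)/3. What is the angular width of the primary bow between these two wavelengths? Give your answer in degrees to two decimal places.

1.44°

At 425 nm (n = 1.341): cos²i = 0.26609 → i = 58.946°, r = 39.705°, D_min = 139.071°, rainbow angle = 40.929°.
At 637 nm (n = 1.331): cos²i = 0.25719 → i = 59.527°, r = 40.356°, D_min = 137.630°, rainbow angle = 42.370°.
Angular width = |40.929° − 42.370°| = 1.441°.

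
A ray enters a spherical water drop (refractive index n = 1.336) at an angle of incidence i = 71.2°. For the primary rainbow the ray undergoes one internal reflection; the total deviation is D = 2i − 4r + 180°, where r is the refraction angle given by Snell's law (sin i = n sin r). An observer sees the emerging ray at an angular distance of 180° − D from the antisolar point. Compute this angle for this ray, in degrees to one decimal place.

sin r = sin 71.2° / 1.336 = 0.9466/1.336 = 0.7086; r = 45.12°.
D = 2·71.2° − 4·45.12° + 180° = 142.40° − 180.47° + 180° = 141.93°.
Angle from antisolar point = 180° − D = 38.07°.

38.1°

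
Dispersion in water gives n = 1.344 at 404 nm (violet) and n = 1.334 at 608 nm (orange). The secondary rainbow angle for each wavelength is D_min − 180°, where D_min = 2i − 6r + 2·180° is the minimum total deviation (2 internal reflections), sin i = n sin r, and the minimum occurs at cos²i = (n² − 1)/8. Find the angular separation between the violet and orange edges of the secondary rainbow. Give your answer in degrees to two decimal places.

At 404 nm (n = 1.344): cos²i = 0.10079 → i = 71.490°, r = 44.874°, D_min = 233.733°, rainbow angle = 53.733°.
At 608 nm (n = 1.334): cos²i = 0.09744 → i = 71.810°, r = 45.411°, D_min = 231.153°, rainbow angle = 51.153°.
Angular width = |53.733° − 51.153°| = 2.580°.

2.58°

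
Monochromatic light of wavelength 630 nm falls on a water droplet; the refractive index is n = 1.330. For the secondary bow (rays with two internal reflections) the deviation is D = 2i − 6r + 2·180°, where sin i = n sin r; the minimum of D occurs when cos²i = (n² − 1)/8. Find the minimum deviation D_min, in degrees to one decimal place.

230.1°

cos²i = (1.76890 − 1)/8 = 0.09611; i = arccos(0.31002) = 71.940°.
sin r = sin 71.940°/1.330 = 0.71483; r = 45.630°.
D_min = 2·71.940° − 6·45.630° + 360° = 230.101°.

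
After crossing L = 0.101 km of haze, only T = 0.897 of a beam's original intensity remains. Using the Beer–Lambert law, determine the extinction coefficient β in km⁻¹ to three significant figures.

1.08 km⁻¹

Beer–Lambert: T = exp(−βL) ⇒ β = −ln(T)/L = −ln(0.897)/0.101 = 0.1087/0.101 = 1.076 km⁻¹.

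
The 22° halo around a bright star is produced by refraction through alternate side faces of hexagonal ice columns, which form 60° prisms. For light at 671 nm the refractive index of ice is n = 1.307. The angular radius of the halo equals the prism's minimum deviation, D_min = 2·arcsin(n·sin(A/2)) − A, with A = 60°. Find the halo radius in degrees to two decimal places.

21.61°

n·sin(A/2) = 1.307 × sin 30° = 1.307 × 0.5000 = 0.6535.
D_min = 2·arcsin(0.6535) − 60° = 2 × 40.806° − 60° = 21.612°.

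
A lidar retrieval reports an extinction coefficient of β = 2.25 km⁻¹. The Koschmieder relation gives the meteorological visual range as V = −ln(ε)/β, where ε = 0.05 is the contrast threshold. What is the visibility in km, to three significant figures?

1.33 km

V = −ln(0.05) / 2.25 = 2.996 / 2.25 = 1.3314 km.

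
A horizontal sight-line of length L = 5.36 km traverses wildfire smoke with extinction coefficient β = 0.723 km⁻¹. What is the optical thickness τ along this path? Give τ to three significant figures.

τ = β·L = 0.723 × 5.36 = 3.8753.

3.88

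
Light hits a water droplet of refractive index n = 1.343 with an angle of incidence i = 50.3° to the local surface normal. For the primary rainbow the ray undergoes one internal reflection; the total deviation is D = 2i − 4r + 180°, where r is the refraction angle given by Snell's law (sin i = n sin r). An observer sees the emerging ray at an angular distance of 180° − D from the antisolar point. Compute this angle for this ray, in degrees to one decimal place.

39.2°

sin r = sin 50.3° / 1.343 = 0.7694/1.343 = 0.5729; r = 34.95°.
D = 2·50.3° − 4·34.95° + 180° = 100.60° − 139.81° + 180° = 140.79°.
Angle from antisolar point = 180° − D = 39.21°.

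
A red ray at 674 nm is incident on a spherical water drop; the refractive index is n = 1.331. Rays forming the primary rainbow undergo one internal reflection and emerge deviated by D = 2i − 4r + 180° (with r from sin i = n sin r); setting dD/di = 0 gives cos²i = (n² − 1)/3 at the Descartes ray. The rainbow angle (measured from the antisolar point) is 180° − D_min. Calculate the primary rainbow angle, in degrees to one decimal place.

42.4°

cos²i = (1.77156 − 1)/3 = 0.25719; i = arccos(0.50714) = 59.527°.
sin r = sin 59.527°/1.331 = 0.64753; r = 40.356°.
D_min = 2·59.527° − 4·40.356° + 180° = 137.630°.
Rainbow angle = 180° − D_min = 42.370°.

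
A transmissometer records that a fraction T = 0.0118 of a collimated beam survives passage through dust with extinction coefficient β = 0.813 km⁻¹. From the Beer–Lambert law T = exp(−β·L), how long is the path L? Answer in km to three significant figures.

5.46 km

Beer–Lambert: T = exp(−βL) ⇒ L = −ln(T)/β = −ln(0.0118)/0.813 = 4.4397/0.813 = 5.461 km.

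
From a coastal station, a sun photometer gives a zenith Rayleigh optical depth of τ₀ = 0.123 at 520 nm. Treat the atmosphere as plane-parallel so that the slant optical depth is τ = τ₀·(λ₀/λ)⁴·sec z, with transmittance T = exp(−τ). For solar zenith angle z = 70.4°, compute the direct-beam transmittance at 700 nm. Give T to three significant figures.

0.894

sec 70.4° = 2.9811.
τ = 0.123 × (520/700)⁴ × 2.9811 = 0.123 × 0.3045 × 2.9811 = 0.1117.
T = exp(−0.1117) = 0.8943.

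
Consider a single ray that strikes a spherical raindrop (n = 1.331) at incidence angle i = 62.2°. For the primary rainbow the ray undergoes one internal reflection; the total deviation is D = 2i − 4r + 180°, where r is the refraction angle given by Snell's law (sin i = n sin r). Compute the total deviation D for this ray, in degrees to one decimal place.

sin r = sin 62.2° / 1.331 = 0.8846/1.331 = 0.6646; r = 41.65°.
D = 2·62.2° − 4·41.65° + 180° = 124.40° − 166.61° + 180° = 137.79°.

137.8°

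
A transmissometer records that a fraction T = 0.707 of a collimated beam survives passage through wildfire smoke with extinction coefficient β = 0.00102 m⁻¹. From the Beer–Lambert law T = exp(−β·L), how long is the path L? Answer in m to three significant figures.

Beer–Lambert: T = exp(−βL) ⇒ L = −ln(T)/β = −ln(0.707)/0.00102 = 0.3467/0.00102 = 339.9 m.

340 m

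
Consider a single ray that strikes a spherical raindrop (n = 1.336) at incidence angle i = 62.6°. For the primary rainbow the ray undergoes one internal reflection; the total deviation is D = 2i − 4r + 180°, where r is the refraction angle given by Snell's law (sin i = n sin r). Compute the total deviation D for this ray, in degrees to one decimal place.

138.6°

sin r = sin 62.6° / 1.336 = 0.8878/1.336 = 0.6645; r = 41.65°.
D = 2·62.6° − 4·41.65° + 180° = 125.20° − 166.59° + 180° = 138.61°.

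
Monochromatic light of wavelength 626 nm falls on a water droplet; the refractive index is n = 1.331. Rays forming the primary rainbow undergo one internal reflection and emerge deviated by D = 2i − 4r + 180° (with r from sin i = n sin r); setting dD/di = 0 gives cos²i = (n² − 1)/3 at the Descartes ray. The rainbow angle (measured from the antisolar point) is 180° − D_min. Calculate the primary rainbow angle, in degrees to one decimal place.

42.4°

cos²i = (1.77156 − 1)/3 = 0.25719; i = arccos(0.50714) = 59.527°.
sin r = sin 59.527°/1.331 = 0.64753; r = 40.356°.
D_min = 2·59.527° − 4·40.356° + 180° = 137.630°.
Rainbow angle = 180° − D_min = 42.370°.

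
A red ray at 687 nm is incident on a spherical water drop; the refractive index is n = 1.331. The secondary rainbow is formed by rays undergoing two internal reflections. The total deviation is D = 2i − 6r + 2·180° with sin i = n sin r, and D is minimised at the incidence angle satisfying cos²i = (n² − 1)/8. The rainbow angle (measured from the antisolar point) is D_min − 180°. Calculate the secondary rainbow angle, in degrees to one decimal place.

cos²i = (1.77156 − 1)/8 = 0.09645; i = arccos(0.31056) = 71.907°.
sin r = sin 71.907°/1.331 = 0.71417; r = 45.575°.
D_min = 2·71.907° − 6·45.575° + 360° = 230.365°.
Rainbow angle = D_min − 180° = 50.365°.

50.4°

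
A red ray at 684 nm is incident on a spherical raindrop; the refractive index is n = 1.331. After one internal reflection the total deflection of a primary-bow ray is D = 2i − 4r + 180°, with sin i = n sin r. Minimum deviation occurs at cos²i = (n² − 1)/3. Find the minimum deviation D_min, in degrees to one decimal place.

137.6°

cos²i = (1.77156 − 1)/3 = 0.25719; i = arccos(0.50714) = 59.527°.
sin r = sin 59.527°/1.331 = 0.64753; r = 40.356°.
D_min = 2·59.527° − 4·40.356° + 180° = 137.630°.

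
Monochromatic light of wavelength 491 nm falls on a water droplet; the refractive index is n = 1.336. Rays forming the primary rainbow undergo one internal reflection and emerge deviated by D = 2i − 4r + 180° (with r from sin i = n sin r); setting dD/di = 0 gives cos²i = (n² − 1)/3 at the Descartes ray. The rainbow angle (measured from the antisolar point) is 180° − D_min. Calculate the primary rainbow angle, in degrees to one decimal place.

cos²i = (1.78490 − 1)/3 = 0.26163; i = arccos(0.51150) = 59.236°.
sin r = sin 59.236°/1.336 = 0.64318; r = 40.029°.
D_min = 2·59.236° − 4·40.029° + 180° = 138.356°.
Rainbow angle = 180° − D_min = 41.644°.

41.6°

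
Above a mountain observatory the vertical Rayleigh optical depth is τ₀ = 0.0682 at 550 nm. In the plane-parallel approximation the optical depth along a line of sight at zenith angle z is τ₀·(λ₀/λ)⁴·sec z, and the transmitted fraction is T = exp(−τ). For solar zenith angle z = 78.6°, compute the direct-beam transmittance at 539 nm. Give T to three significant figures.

sec 78.6° = 5.0593.
τ = 0.0682 × (550/539)⁴ × 5.0593 = 0.0682 × 1.0842 × 5.0593 = 0.3741.
T = exp(−0.3741) = 0.6879.

0.688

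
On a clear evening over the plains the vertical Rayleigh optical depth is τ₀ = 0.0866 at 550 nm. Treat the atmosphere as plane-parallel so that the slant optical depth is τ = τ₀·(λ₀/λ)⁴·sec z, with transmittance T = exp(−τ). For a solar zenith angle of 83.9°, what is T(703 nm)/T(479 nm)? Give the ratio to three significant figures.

3.04

Airmass: sec 83.9° = 9.4105.
τ(703 nm) = 0.0866 × (550/703)⁴ × 9.4105 = 0.0866 × 0.3747 × 9.4105 = 0.3053.
τ(479 nm) = 0.0866 × (550/479)⁴ × 9.4105 = 0.0866 × 1.7382 × 9.4105 = 1.4166.
T(703)/T(479) = exp(τ_B − τ_A) = exp(1.1113) = 3.0382.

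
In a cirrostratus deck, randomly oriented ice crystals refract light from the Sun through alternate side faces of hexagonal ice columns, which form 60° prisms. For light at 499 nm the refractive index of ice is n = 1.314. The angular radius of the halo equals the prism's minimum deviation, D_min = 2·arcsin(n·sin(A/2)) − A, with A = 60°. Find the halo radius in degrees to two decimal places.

22.14°

n·sin(A/2) = 1.314 × sin 30° = 1.314 × 0.5000 = 0.6570.
D_min = 2·arcsin(0.6570) − 60° = 2 × 41.071° − 60° = 22.143°.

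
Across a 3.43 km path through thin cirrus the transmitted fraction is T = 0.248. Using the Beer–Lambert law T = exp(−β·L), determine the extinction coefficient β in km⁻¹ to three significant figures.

0.407 km⁻¹

Beer–Lambert: T = exp(−βL) ⇒ β = −ln(T)/L = −ln(0.248)/3.43 = 1.3943/3.43 = 0.4065 km⁻¹.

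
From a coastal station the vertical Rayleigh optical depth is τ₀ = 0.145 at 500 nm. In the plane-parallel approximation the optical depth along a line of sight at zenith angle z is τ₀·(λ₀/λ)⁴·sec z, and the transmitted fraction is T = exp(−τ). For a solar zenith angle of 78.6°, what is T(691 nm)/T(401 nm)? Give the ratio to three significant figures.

4.82

Airmass: sec 78.6° = 5.0593.
τ(691 nm) = 0.145 × (500/691)⁴ × 5.0593 = 0.145 × 0.2741 × 5.0593 = 0.2011.
τ(401 nm) = 0.145 × (500/401)⁴ × 5.0593 = 0.145 × 2.4171 × 5.0593 = 1.7732.
T(691)/T(401) = exp(τ_B − τ_A) = exp(1.5721) = 4.8167.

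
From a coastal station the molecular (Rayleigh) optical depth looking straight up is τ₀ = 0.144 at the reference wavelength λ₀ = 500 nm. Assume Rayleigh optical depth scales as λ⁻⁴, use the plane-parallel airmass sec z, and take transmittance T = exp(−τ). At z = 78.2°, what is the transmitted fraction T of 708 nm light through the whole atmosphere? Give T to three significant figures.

sec 78.2° = 4.8901.
τ = 0.144 × (500/708)⁴ × 4.8901 = 0.144 × 0.2487 × 4.8901 = 0.1752.
T = exp(−0.1752) = 0.8393.

0.839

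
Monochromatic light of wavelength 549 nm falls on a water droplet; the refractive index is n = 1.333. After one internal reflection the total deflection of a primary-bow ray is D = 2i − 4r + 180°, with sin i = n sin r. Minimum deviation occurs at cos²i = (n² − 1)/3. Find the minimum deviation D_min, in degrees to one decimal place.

137.9°

cos²i = (1.77689 − 1)/3 = 0.25896; i = arccos(0.50888) = 59.410°.
sin r = sin 59.410°/1.333 = 0.64579; r = 40.225°.
D_min = 2·59.410° − 4·40.225° + 180° = 137.922°.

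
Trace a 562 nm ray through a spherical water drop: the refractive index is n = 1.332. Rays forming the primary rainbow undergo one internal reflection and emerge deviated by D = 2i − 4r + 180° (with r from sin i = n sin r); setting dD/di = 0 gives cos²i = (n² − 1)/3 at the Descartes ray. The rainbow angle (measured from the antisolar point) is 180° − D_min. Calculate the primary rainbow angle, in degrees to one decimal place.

cos²i = (1.77422 − 1)/3 = 0.25807; i = arccos(0.50801) = 59.469°.
sin r = sin 59.469°/1.332 = 0.64666; r = 40.290°.
D_min = 2·59.469° − 4·40.290° + 180° = 137.776°.
Rainbow angle = 180° − D_min = 42.224°.

42.2°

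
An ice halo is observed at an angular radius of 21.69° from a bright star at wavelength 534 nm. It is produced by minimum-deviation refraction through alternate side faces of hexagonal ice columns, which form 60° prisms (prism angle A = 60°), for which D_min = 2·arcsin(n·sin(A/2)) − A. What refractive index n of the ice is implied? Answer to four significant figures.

Rearranging: n = sin((D_min + A)/2) / sin(A/2).
(D_min + A)/2 = (21.69° + 60°)/2 = 40.845°.
n = sin 40.845° / sin 30° = 0.6540 / 0.5000 = 1.3080.

1.308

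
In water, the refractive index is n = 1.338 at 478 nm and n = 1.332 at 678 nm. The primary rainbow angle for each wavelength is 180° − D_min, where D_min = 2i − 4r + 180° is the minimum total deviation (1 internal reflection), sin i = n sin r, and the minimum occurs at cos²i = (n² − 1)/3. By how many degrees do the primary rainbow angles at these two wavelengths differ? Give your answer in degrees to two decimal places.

At 478 nm (n = 1.338): cos²i = 0.26341 → i = 59.120°, r = 39.899°, D_min = 138.643°, rainbow angle = 41.357°.
At 678 nm (n = 1.332): cos²i = 0.25807 → i = 59.469°, r = 40.290°, D_min = 137.776°, rainbow angle = 42.224°.
Angular width = |41.357° − 42.224°| = 0.867°.

0.87°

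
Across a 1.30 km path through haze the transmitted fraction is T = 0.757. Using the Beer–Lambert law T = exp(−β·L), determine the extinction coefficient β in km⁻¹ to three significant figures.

0.214 km⁻¹

Beer–Lambert: T = exp(−βL) ⇒ β = −ln(T)/L = −ln(0.757)/1.30 = 0.2784/1.30 = 0.2141 km⁻¹.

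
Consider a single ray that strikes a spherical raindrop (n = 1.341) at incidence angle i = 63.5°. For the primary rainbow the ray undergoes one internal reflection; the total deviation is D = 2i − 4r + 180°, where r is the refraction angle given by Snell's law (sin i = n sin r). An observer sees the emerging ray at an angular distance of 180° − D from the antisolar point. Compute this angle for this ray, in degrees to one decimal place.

sin r = sin 63.5° / 1.341 = 0.8949/1.341 = 0.6674; r = 41.86°.
D = 2·63.5° − 4·41.86° + 180° = 127.00° − 167.46° + 180° = 139.54°.
Angle from antisolar point = 180° − D = 40.46°.

40.5°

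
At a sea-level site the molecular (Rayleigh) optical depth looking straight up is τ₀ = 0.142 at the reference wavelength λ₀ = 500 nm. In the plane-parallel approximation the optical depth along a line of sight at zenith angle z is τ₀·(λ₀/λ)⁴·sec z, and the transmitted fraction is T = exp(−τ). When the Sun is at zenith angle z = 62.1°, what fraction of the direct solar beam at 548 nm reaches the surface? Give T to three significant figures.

sec 62.1° = 2.1371.
τ = 0.142 × (500/548)⁴ × 2.1371 = 0.142 × 0.6930 × 2.1371 = 0.2103.
T = exp(−0.2103) = 0.8103.

0.810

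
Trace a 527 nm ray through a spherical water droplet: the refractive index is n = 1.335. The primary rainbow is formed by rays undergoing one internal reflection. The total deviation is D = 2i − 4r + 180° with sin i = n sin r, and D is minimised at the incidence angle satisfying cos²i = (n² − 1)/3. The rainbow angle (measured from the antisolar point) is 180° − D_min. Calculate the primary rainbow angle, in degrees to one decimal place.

41.8°

cos²i = (1.78222 − 1)/3 = 0.26074; i = arccos(0.51063) = 59.294°.
sin r = sin 59.294°/1.335 = 0.64405; r = 40.094°.
D_min = 2·59.294° − 4·40.094° + 180° = 138.212°.
Rainbow angle = 180° − D_min = 41.788°.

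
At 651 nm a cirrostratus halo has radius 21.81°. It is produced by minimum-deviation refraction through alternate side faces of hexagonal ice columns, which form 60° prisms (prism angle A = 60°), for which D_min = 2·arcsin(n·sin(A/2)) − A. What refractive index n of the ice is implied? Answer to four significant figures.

1.310

Rearranging: n = sin((D_min + A)/2) / sin(A/2).
(D_min + A)/2 = (21.81° + 60°)/2 = 40.905°.
n = sin 40.905° / sin 30° = 0.6548 / 0.5000 = 1.3096.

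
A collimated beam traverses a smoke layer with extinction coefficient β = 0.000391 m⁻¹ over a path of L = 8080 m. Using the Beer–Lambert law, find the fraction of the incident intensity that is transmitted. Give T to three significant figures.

τ = β·L = 0.000391 × 8080 = 3.1593.
T = exp(−3.1593) = 0.0425.

0.0425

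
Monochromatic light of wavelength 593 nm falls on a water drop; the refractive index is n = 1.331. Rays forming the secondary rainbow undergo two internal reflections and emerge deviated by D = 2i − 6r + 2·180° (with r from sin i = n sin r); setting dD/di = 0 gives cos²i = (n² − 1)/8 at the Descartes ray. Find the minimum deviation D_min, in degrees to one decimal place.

230.4°

cos²i = (1.77156 − 1)/8 = 0.09645; i = arccos(0.31056) = 71.907°.
sin r = sin 71.907°/1.331 = 0.71417; r = 45.575°.
D_min = 2·71.907° − 6·45.575° + 360° = 230.365°.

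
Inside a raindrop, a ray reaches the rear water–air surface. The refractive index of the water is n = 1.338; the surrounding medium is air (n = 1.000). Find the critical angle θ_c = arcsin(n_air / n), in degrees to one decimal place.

sin θ_c = n_air / n = 1.000 / 1.338 = 0.7474.
θ_c = arcsin(0.7474) = 48.36°.

48.4°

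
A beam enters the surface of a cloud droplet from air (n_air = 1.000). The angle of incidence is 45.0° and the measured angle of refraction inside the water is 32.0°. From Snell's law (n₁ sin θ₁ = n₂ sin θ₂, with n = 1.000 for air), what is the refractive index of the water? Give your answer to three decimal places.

n = sin θ_i / sin θ_r = sin 45.0° / sin 32.0° = 0.7071 / 0.5299 = 1.3344.

1.334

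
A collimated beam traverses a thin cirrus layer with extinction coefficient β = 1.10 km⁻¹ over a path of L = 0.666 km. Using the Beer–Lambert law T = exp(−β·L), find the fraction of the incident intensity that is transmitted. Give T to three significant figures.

0.481

τ = β·L = 1.10 × 0.666 = 0.7326.
T = exp(−0.7326) = 0.4807.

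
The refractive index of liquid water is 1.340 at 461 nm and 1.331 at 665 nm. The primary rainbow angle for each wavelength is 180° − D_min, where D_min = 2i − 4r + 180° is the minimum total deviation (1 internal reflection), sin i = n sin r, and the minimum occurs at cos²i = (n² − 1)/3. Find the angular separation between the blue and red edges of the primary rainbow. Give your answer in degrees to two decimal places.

1.30°

At 461 nm (n = 1.340): cos²i = 0.26520 → i = 59.004°, r = 39.770°, D_min = 138.929°, rainbow angle = 41.071°.
At 665 nm (n = 1.331): cos²i = 0.25719 → i = 59.527°, r = 40.356°, D_min = 137.630°, rainbow angle = 42.370°.
Angular width = |41.071° − 42.370°| = 1.299°.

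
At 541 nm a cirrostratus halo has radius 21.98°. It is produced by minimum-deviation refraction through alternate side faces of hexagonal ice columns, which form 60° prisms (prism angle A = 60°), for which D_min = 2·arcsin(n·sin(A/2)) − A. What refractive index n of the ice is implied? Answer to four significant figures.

Rearranging: n = sin((D_min + A)/2) / sin(A/2).
(D_min + A)/2 = (21.98° + 60°)/2 = 40.990°.
n = sin 40.990° / sin 30° = 0.6559 / 0.5000 = 1.3119.

1.312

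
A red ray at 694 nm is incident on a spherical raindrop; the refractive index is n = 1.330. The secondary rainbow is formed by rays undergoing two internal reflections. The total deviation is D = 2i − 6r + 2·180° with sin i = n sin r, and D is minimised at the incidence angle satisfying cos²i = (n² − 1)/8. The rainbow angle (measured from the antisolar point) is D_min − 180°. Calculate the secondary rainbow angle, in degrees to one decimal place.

50.1°

cos²i = (1.76890 − 1)/8 = 0.09611; i = arccos(0.31002) = 71.940°.
sin r = sin 71.940°/1.330 = 0.71483; r = 45.630°.
D_min = 2·71.940° − 6·45.630° + 360° = 230.101°.
Rainbow angle = D_min − 180° = 50.101°.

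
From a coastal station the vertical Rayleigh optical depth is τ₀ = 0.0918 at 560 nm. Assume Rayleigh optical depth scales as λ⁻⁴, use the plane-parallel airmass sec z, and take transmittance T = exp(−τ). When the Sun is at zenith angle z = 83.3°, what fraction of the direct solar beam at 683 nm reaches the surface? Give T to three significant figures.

sec 83.3° = 8.5711.
τ = 0.0918 × (560/683)⁴ × 8.5711 = 0.0918 × 0.4519 × 8.5711 = 0.3556.
T = exp(−0.3556) = 0.7008.

0.701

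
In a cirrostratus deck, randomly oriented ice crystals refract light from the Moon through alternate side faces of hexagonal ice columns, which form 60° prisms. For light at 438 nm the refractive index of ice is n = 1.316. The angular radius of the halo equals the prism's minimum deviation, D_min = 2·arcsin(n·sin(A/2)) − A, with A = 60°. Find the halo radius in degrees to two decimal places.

n·sin(A/2) = 1.316 × sin 30° = 1.316 × 0.5000 = 0.6580.
D_min = 2·arcsin(0.6580) − 60° = 2 × 41.148° − 60° = 22.295°.

22.30°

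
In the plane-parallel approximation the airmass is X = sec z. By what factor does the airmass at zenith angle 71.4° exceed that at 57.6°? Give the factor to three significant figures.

1.68

X(71.4°)/X(57.6°) = sec 71.4° / sec 57.6° = cos 57.6° / cos 71.4° = 0.5358/0.3190 = 1.6799.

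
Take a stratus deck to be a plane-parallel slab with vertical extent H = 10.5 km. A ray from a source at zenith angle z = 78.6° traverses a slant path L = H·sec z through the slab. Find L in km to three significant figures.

53.1 km

sec z = 1/cos 78.6° = 5.0593.
L = 10.5 × 5.0593 = 53.122 km.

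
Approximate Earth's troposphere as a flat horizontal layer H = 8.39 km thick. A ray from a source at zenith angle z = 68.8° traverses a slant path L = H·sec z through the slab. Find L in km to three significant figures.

sec z = 1/cos 68.8° = 2.7653.
L = 8.39 × 2.7653 = 23.201 km.

23.2 km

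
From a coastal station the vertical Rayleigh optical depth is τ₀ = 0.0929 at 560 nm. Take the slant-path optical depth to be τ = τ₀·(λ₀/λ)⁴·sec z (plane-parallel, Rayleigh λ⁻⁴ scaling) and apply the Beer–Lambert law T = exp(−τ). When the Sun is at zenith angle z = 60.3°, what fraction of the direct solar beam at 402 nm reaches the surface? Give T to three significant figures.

sec 60.3° = 2.0183.
τ = 0.0929 × (560/402)⁴ × 2.0183 = 0.0929 × 3.7657 × 2.0183 = 0.7061.
T = exp(−0.7061) = 0.4936.

0.494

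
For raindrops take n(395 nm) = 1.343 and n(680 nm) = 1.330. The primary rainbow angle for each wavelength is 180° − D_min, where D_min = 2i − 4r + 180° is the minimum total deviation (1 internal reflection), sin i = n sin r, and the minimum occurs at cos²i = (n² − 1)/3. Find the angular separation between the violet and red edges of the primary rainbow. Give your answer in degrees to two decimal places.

At 395 nm (n = 1.343): cos²i = 0.26788 → i = 58.830°, r = 39.577°, D_min = 139.354°, rainbow angle = 40.646°.
At 680 nm (n = 1.330): cos²i = 0.25630 → i = 59.585°, r = 40.422°, D_min = 137.484°, rainbow angle = 42.516°.
Angular width = |40.646° − 42.516°| = 1.871°.

1.87°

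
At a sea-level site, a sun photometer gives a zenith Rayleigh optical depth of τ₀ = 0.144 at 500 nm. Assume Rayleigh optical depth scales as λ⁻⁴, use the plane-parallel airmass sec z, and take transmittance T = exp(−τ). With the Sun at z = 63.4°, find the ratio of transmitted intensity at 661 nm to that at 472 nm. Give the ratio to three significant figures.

1.35

Airmass: sec 63.4° = 2.2333.
τ(661 nm) = 0.144 × (500/661)⁴ × 2.2333 = 0.144 × 0.3274 × 2.2333 = 0.1053.
τ(472 nm) = 0.144 × (500/472)⁴ × 2.2333 = 0.144 × 1.2593 × 2.2333 = 0.4050.
T(661)/T(472) = exp(τ_B − τ_A) = exp(0.2997) = 1.3494.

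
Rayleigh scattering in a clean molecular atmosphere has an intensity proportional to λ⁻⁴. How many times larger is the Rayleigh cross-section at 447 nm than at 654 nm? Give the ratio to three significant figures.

4.58

Rayleigh scattering ∝ λ⁻⁴, so the ratio of coefficients is the inverse fourth power of the wavelength ratio.
σ(447)/σ(654) = (654/447)⁴ = (1.4631)⁴ = 4.582.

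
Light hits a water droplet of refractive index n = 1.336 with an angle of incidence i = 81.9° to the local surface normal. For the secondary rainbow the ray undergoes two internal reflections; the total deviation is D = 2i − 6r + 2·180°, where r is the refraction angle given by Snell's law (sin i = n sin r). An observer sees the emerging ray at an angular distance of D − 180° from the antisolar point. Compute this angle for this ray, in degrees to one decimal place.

sin r = sin 81.9° / 1.336 = 0.9900/1.336 = 0.7410; r = 47.82°.
D = 2·81.9° − 6·47.82° + 2·180° = 163.80° − 286.92° + 360° = 236.88°.
Angle from antisolar point = D − 180° = 56.88°.

56.9°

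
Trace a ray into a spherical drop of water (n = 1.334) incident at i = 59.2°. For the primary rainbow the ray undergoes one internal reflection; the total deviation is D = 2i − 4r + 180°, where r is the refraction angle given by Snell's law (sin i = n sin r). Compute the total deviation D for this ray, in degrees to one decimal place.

sin r = sin 59.2° / 1.334 = 0.8590/1.334 = 0.6439; r = 40.08°.
D = 2·59.2° − 4·40.08° + 180° = 118.40° − 160.33° + 180° = 138.07°.

138.1°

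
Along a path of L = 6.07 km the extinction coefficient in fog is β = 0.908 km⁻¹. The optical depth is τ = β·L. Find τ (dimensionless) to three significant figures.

τ = β·L = 0.908 × 6.07 = 5.5116.

5.51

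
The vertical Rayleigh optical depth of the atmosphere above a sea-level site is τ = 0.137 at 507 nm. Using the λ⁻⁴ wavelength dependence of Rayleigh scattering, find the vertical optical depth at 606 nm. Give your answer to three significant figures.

0.0671

τ(606 nm) = τ(507 nm) × (507/606)⁴ = 0.137 × (0.8366)⁴ = 0.137 × 0.4899 = 0.0671.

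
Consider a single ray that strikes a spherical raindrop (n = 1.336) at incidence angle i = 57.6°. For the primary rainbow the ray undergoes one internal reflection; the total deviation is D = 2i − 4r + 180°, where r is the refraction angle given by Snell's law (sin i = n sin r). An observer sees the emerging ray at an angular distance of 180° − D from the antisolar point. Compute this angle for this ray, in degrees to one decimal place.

sin r = sin 57.6° / 1.336 = 0.8443/1.336 = 0.6320; r = 39.20°.
D = 2·57.6° − 4·39.20° + 180° = 115.20° − 156.79° + 180° = 138.41°.
Angle from antisolar point = 180° − D = 41.59°.

41.6°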